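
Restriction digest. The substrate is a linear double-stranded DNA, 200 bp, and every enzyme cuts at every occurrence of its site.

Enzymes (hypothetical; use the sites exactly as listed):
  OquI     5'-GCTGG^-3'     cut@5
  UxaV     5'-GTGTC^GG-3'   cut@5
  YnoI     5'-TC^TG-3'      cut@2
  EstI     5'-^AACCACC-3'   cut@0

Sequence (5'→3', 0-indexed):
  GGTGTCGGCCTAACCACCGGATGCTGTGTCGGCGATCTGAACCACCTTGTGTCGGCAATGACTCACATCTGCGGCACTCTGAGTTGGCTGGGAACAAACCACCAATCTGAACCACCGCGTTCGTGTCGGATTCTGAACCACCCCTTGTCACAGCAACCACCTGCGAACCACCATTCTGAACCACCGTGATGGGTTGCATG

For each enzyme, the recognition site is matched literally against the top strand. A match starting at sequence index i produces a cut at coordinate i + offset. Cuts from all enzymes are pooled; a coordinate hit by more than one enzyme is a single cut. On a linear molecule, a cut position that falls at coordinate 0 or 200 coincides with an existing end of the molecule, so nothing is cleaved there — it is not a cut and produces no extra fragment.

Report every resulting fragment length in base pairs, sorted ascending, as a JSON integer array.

[2,2,2,2,5,5,6,6,7,10,11,11,11,12,14,16,18,19,19,22]

Site scan:
  OquI (GCTGG, off=5): starts [86] → cuts [91]
  UxaV (GTGTCGG, off=5): starts [1, 25, 48, 122] → cuts [6, 30, 53, 127]
  YnoI (TCTG, off=2): starts [35, 67, 77, 105, 131, 174] → cuts [37, 69, 79, 107, 133, 176]
  EstI (AACCACC, off=0): starts [11, 39, 96, 109, 135, 154, 165, 178] → cuts [11, 39, 96, 109, 135, 154, 165, 178]

Pooled cuts: [6, 11, 30, 37, 39, 53, 69, 79, 91, 96, 107, 109, 127, 133, 135, 154, 165, 176, 178]

Fragment lengths:
  [0,6): 6 bp
  [6,11): 5 bp
  [11,30): 19 bp
  [30,37): 7 bp
  [37,39): 2 bp
  [39,53): 14 bp
  [53,69): 16 bp
  [69,79): 10 bp
  [79,91): 12 bp
  [91,96): 5 bp
  [96,107): 11 bp
  [107,109): 2 bp
  [109,127): 18 bp
  [127,133): 6 bp
  [133,135): 2 bp
  [135,154): 19 bp
  [154,165): 11 bp
  [165,176): 11 bp
  [176,178): 2 bp
  [178,200): 22 bp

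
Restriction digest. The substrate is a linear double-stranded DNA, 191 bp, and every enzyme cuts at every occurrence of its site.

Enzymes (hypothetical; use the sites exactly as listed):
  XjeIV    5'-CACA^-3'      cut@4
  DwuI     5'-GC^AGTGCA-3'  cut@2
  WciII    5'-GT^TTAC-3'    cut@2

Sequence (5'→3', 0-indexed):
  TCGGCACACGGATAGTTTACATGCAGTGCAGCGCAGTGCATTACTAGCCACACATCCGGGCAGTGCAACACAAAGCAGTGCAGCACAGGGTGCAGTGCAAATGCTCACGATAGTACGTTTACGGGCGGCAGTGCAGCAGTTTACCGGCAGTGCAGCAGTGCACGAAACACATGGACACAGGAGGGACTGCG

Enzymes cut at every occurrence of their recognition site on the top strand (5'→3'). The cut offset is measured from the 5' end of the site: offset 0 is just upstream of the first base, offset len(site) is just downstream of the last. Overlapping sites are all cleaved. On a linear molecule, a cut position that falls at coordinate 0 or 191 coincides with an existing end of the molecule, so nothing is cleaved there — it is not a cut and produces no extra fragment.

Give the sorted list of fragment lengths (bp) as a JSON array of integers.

[2,4,6,7,8,8,8,8,8,8,10,11,11,11,11,12,15,18,25]

Scan for sites:
  XjeIV (CACA, off=4): starts [4, 48, 50, 68, 83, 167, 175] → cuts [8, 52, 54, 72, 87, 171, 179]
  DwuI (GCAGTGCA, off=2): starts [22, 32, 59, 74, 91, 127, 146, 154] → cuts [24, 34, 61, 76, 93, 129, 148, 156]
  WciII (GTTTAC, off=2): starts [14, 116, 138] → cuts [16, 118, 140]

All cut coordinates (distinct, sorted): [8, 16, 24, 34, 52, 54, 61, 72, 76, 87, 93, 118, 129, 140, 148, 156, 171, 179]

Fragment lengths:
  [0,8): 8 bp
  [8,16): 8 bp
  [16,24): 8 bp
  [24,34): 10 bp
  [34,52): 18 bp
  [52,54): 2 bp
  [54,61): 7 bp
  [61,72): 11 bp
  [72,76): 4 bp
  [76,87): 11 bp
  [87,93): 6 bp
  [93,118): 25 bp
  [118,129): 11 bp
  [129,140): 11 bp
  [140,148): 8 bp
  [148,156): 8 bp
  [156,171): 15 bp
  [171,179): 8 bp
  [179,191): 12 bp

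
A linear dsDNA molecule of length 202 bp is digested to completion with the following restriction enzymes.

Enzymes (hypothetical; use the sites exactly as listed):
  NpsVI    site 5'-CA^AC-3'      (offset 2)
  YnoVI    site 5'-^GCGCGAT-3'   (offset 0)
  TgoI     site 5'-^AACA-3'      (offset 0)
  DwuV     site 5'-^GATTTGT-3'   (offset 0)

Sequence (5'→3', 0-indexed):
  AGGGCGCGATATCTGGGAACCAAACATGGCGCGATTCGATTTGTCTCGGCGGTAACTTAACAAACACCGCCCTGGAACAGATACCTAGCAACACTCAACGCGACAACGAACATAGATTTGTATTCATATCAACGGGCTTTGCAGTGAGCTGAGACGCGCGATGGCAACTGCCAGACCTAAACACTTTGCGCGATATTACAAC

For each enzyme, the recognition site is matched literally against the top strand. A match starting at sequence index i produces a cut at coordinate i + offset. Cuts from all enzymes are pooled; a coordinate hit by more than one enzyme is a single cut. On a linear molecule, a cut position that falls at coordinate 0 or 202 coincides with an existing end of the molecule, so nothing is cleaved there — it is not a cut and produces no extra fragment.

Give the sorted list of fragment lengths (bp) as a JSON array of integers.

[1,2,3,3,4,6,6,7,8,8,9,11,13,13,13,14,17,19,21,24]

Site scan:
  NpsVI CAAC/2: at [88, 95, 103, 129, 164, 198] ⇒ [90, 97, 105, 131, 166, 200]
  YnoVI GCGCGAT/0: at [3, 28, 155, 187] ⇒ [3, 28, 155, 187]
  TgoI AACA/0: at [22, 58, 62, 75, 89, 108, 179] ⇒ [22, 58, 62, 75, 89, 108, 179]
  DwuV GATTTGT/0: at [37, 114] ⇒ [37, 114]

All cut coordinates (distinct, sorted): [3, 22, 28, 37, 58, 62, 75, 89, 90, 97, 105, 108, 114, 131, 155, 166, 179, 187, 200]

Fragments:
  [0,3): 3 bp
  [3,22): 19 bp
  [22,28): 6 bp
  [28,37): 9 bp
  [37,58): 21 bp
  [58,62): 4 bp
  [62,75): 13 bp
  [75,89): 14 bp
  [89,90): 1 bp
  [90,97): 7 bp
  [97,105): 8 bp
  [105,108): 3 bp
  [108,114): 6 bp
  [114,131): 17 bp
  [131,155): 24 bp
  [155,166): 11 bp
  [166,179): 13 bp
  [179,187): 8 bp
  [187,200): 13 bp
  [200,202): 2 bp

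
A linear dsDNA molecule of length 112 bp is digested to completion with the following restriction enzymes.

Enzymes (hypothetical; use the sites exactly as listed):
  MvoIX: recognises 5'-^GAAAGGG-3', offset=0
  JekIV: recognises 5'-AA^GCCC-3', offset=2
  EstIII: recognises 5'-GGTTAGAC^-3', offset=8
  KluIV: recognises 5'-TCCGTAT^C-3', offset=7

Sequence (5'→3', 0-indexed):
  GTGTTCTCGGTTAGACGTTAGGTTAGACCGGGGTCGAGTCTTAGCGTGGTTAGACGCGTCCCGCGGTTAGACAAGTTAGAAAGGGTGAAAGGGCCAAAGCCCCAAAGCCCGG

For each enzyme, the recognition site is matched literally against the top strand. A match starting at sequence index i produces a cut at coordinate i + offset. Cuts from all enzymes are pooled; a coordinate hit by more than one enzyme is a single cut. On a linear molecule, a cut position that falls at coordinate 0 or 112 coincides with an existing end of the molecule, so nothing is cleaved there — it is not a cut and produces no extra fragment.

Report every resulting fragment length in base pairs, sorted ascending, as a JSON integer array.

[6,6,8,8,12,12,16,17,27]

Per-enzyme occurrences:
  MvoIX GAAAGGG/0: at [78, 86] ⇒ [78, 86]
  JekIV AAGCCC/2: at [96, 104] ⇒ [98, 106]
  EstIII GGTTAGAC/8: at [8, 20, 47, 64] ⇒ [16, 28, 55, 72]
  KluIV (TCCGTATC, off=7): no sites

All cut coordinates (distinct, sorted): [16, 28, 55, 72, 78, 86, 98, 106]

Fragment lengths:
  [0,16): 16 bp
  [16,28): 12 bp
  [28,55): 27 bp
  [55,72): 17 bp
  [72,78): 6 bp
  [78,86): 8 bp
  [86,98): 12 bp
  [98,106): 8 bp
  [106,112): 6 bp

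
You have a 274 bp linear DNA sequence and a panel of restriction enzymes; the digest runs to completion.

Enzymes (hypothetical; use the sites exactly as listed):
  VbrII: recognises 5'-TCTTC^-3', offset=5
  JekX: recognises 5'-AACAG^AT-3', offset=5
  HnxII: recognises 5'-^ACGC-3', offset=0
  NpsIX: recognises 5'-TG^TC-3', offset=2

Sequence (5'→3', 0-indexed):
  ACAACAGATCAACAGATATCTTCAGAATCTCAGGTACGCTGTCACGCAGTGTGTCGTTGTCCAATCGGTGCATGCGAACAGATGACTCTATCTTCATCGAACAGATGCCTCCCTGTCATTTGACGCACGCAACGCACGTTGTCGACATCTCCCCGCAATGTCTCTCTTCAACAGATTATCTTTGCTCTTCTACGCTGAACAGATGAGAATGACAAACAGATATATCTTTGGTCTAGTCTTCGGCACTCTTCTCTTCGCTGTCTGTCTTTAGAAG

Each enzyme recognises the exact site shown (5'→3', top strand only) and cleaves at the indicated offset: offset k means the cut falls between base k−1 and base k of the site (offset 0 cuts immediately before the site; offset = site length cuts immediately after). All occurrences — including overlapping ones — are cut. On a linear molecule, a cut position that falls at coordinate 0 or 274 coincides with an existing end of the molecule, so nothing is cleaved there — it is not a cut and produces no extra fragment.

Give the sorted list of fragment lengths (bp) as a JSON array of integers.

Site scan:
  VbrII TCTTC/5: at [18, 90, 164, 185, 236, 246, 251] ⇒ [23, 95, 169, 190, 241, 251, 256]
  JekX AACAGAT/5: at [2, 10, 76, 99, 169, 197, 214] ⇒ [7, 15, 81, 104, 174, 202, 219]
  HnxII ACGC/0: at [35, 43, 122, 126, 131, 191] ⇒ [35, 43, 122, 126, 131, 191]
  NpsIX TGTC/2: at [39, 51, 57, 113, 139, 158, 258, 262] ⇒ [41, 53, 59, 115, 141, 160, 260, 264]

All cut coordinates (distinct, sorted): [7, 15, 23, 35, 41, 43, 53, 59, 81, 95, 104, 115, 122, 126, 131, 141, 160, 169, 174, 190, 191, 202, 219, 241, 251, 256, 260, 264]

Fragment lengths:
  [0,7): 7 bp
  [7,15): 8 bp
  [15,23): 8 bp
  [23,35): 12 bp
  [35,41): 6 bp
  [41,43): 2 bp
  [43,53): 10 bp
  [53,59): 6 bp
  [59,81): 22 bp
  [81,95): 14 bp
  [95,104): 9 bp
  [104,115): 11 bp
  [115,122): 7 bp
  [122,126): 4 bp
  [126,131): 5 bp
  [131,141): 10 bp
  [141,160): 19 bp
  [160,169): 9 bp
  [169,174): 5 bp
  [174,190): 16 bp
  [190,191): 1 bp
  [191,202): 11 bp
  [202,219): 17 bp
  [219,241): 22 bp
  [241,251): 10 bp
  [251,256): 5 bp
  [256,260): 4 bp
  [260,264): 4 bp
  [264,274): 10 bp

[1,2,4,4,4,5,5,5,6,6,7,7,8,8,9,9,10,10,10,10,11,11,12,14,16,17,19,22,22]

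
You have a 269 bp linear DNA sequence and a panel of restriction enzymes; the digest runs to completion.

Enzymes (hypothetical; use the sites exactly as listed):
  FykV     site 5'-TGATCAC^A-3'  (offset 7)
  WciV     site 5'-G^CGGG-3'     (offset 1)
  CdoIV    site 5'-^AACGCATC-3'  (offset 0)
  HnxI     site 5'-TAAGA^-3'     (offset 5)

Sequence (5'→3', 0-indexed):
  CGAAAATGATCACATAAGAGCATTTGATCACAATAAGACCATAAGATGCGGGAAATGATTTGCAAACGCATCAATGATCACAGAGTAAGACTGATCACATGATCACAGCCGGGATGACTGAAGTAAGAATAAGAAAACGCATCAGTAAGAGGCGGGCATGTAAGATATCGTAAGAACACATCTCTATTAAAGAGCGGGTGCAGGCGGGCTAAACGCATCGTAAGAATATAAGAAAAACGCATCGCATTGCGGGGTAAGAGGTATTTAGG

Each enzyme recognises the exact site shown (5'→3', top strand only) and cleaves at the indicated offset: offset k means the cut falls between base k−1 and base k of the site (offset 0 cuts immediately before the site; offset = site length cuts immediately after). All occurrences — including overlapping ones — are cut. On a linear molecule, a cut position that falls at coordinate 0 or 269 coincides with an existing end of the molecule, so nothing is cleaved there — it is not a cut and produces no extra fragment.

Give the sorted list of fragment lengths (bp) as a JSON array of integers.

[1,2,2,2,6,6,7,7,8,8,8,8,9,10,10,10,10,12,13,13,14,14,15,16,17,19,22]

Scan for sites:
  FykV TGATCACA/7: at [6, 24, 74, 91, 99] ⇒ [13, 31, 81, 98, 106]
  WciV GCGGG/1: at [47, 151, 193, 203, 248] ⇒ [48, 152, 194, 204, 249]
  CdoIV AACGCATC/0: at [64, 135, 211, 235] ⇒ [64, 135, 211, 235]
  HnxI TAAGA/5: at [14, 33, 41, 85, 123, 129, 145, 160, 170, 220, 228, 254] ⇒ [19, 38, 46, 90, 128, 134, 150, 165, 175, 225, 233, 259]

Pooled cuts: [13, 19, 31, 38, 46, 48, 64, 81, 90, 98, 106, 128, 134, 135, 150, 152, 165, 175, 194, 204, 211, 225, 233, 235, 249, 259]

Fragment lengths:
  [0,13): 13 bp
  [13,19): 6 bp
  [19,31): 12 bp
  [31,38): 7 bp
  [38,46): 8 bp
  [46,48): 2 bp
  [48,64): 16 bp
  [64,81): 17 bp
  [81,90): 9 bp
  [90,98): 8 bp
  [98,106): 8 bp
  [106,128): 22 bp
  [128,134): 6 bp
  [134,135): 1 bp
  [135,150): 15 bp
  [150,152): 2 bp
  [152,165): 13 bp
  [165,175): 10 bp
  [175,194): 19 bp
  [194,204): 10 bp
  [204,211): 7 bp
  [211,225): 14 bp
  [225,233): 8 bp
  [233,235): 2 bp
  [235,249): 14 bp
  [249,259): 10 bp
  [259,269): 10 bp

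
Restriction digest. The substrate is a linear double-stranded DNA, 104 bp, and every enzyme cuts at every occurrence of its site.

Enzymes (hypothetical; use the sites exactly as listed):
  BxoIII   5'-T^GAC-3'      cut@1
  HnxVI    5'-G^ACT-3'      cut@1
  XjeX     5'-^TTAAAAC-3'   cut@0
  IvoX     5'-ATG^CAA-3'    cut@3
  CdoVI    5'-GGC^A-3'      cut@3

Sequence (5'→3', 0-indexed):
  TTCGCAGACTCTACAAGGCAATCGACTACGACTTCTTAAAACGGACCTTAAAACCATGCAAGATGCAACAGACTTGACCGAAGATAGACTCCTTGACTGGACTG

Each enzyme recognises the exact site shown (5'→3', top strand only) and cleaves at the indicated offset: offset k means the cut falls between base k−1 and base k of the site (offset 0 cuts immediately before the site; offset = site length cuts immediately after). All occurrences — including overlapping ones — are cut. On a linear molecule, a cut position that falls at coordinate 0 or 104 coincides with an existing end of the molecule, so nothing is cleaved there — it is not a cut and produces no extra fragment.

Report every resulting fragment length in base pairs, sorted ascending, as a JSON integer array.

Scan for sites:
  BxoIII TGAC/1: at [74, 93] ⇒ [75, 94]
  HnxVI GACT/1: at [6, 23, 29, 70, 86, 94, 99] ⇒ [7, 24, 30, 71, 87, 95, 100]
  XjeX TTAAAAC/0: at [35, 47] ⇒ [35, 47]
  IvoX ATGCAA/3: at [55, 62] ⇒ [58, 65]
  CdoVI GGCA/3: at [16] ⇒ [19]

All cut coordinates (distinct, sorted): [7, 19, 24, 30, 35, 47, 58, 65, 71, 75, 87, 94, 95, 100]

Fragment lengths:
  [0,7): 7 bp
  [7,19): 12 bp
  [19,24): 5 bp
  [24,30): 6 bp
  [30,35): 5 bp
  [35,47): 12 bp
  [47,58): 11 bp
  [58,65): 7 bp
  [65,71): 6 bp
  [71,75): 4 bp
  [75,87): 12 bp
  [87,94): 7 bp
  [94,95): 1 bp
  [95,100): 5 bp
  [100,104): 4 bp

[1,4,4,5,5,5,6,6,7,7,7,11,12,12,12]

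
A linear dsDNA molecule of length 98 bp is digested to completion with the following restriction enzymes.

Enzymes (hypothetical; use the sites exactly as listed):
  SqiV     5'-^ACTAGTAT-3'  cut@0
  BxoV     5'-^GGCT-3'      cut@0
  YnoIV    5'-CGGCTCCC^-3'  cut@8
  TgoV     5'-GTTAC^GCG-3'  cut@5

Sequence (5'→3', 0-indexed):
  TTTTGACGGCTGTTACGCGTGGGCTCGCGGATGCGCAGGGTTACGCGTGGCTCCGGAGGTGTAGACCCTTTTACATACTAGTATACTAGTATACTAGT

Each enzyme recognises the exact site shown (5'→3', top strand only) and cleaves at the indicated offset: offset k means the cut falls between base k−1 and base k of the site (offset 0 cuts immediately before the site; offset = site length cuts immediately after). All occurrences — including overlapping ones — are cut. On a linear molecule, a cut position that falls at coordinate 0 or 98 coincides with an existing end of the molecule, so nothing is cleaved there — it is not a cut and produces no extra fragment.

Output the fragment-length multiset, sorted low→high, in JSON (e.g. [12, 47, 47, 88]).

Per-enzyme occurrences:
  SqiV ACTAGTAT/0: at [76, 84] ⇒ [76, 84]
  BxoV GGCT/0: at [7, 21, 48] ⇒ [7, 21, 48]
  YnoIV (CGGCTCCC, off=8): no sites
  TgoV GTTACGCG/5: at [11, 39] ⇒ [16, 44]

All cut coordinates (distinct, sorted): [7, 16, 21, 44, 48, 76, 84]

Fragments:
  [0,7): 7 bp
  [7,16): 9 bp
  [16,21): 5 bp
  [21,44): 23 bp
  [44,48): 4 bp
  [48,76): 28 bp
  [76,84): 8 bp
  [84,98): 14 bp

[4,5,7,8,9,14,23,28]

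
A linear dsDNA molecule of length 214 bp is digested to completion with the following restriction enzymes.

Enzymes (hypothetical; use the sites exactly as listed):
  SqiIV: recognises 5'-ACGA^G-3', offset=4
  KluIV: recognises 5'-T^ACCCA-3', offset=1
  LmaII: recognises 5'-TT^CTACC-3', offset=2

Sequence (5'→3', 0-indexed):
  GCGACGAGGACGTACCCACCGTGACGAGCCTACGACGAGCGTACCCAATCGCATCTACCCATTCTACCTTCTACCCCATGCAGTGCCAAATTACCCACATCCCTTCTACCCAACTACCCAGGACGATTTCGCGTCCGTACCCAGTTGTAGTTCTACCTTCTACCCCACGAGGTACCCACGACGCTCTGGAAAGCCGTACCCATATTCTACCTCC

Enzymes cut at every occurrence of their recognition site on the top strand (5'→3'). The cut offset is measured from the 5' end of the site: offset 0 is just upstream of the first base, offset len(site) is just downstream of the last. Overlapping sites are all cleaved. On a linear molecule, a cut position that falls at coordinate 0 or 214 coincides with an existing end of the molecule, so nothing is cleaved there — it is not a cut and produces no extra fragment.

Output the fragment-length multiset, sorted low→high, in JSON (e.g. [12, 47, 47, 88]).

[2,3,4,6,7,7,7,7,8,8,9,11,11,13,14,14,14,22,23,24]

Site scan:
  SqiIV ACGAG/4: at [3, 23, 34, 166] ⇒ [7, 27, 38, 170]
  KluIV TACCCA/1: at [12, 41, 55, 91, 106, 114, 137, 172, 196] ⇒ [13, 42, 56, 92, 107, 115, 138, 173, 197]
  LmaII TTCTACC/2: at [61, 68, 103, 150, 157, 204] ⇒ [63, 70, 105, 152, 159, 206]

Pooled cuts: [7, 13, 27, 38, 42, 56, 63, 70, 92, 105, 107, 115, 138, 152, 159, 170, 173, 197, 206]

Fragment lengths:
  [0,7): 7 bp
  [7,13): 6 bp
  [13,27): 14 bp
  [27,38): 11 bp
  [38,42): 4 bp
  [42,56): 14 bp
  [56,63): 7 bp
  [63,70): 7 bp
  [70,92): 22 bp
  [92,105): 13 bp
  [105,107): 2 bp
  [107,115): 8 bp
  [115,138): 23 bp
  [138,152): 14 bp
  [152,159): 7 bp
  [159,170): 11 bp
  [170,173): 3 bp
  [173,197): 24 bp
  [197,206): 9 bp
  [206,214): 8 bp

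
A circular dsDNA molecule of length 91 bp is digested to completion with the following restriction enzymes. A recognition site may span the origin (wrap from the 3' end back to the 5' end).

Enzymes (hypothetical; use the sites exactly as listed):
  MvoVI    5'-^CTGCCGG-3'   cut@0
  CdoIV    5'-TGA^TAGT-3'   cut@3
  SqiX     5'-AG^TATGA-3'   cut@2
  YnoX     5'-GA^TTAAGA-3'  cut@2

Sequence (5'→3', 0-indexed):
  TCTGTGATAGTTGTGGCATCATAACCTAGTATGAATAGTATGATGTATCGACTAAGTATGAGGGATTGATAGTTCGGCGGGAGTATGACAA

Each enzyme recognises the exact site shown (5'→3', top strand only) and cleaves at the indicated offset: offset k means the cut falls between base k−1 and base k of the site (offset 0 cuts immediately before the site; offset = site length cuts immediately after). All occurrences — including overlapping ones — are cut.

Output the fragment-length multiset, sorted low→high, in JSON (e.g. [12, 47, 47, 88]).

Scan for sites:
  MvoVI (CTGCCGG, off=0): no sites
  CdoIV TGATAGT/3: at [4, 66] ⇒ [7, 69]
  SqiX AGTATGA/2: at [27, 36, 54, 81] ⇒ [29, 38, 56, 83]
  YnoX (GATTAAGA, off=2): no sites

All cut coordinates (distinct, sorted): [7, 29, 38, 56, 69, 83]

Fragment lengths:
  7→29: 22 bp
  29→38: 9 bp
  38→56: 18 bp
  56→69: 13 bp
  69→83: 14 bp
  83→7 (wrap): 91-83+7 = 15 bp

[9,13,14,15,18,22]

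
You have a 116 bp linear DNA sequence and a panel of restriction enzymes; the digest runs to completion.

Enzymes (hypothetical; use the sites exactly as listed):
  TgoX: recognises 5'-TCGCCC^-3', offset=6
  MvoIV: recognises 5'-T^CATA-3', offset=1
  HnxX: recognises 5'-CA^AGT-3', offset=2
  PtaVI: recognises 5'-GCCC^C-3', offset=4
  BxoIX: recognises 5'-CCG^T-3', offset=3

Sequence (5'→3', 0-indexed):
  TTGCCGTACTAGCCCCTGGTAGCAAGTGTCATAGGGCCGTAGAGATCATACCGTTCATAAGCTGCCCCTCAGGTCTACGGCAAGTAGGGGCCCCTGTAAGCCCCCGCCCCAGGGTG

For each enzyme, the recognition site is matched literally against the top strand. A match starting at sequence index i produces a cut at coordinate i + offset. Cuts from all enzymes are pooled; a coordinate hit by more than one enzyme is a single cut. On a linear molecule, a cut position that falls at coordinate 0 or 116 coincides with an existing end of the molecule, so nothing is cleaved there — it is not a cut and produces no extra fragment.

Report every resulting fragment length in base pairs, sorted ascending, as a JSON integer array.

Per-enzyme occurrences:
  TgoX (TCGCCC, off=6): no sites
  MvoIV (TCATA, off=1): starts [28, 45, 54] → cuts [29, 46, 55]
  HnxX (CAAGT, off=2): starts [22, 80] → cuts [24, 82]
  PtaVI (GCCCC, off=4): starts [11, 63, 89, 99, 105] → cuts [15, 67, 93, 103, 109]
  BxoIX (CCGT, off=3): starts [3, 36, 50] → cuts [6, 39, 53]

All cut coordinates (distinct, sorted): [6, 15, 24, 29, 39, 46, 53, 55, 67, 82, 93, 103, 109]

Fragments:
  [0,6): 6 bp
  [6,15): 9 bp
  [15,24): 9 bp
  [24,29): 5 bp
  [29,39): 10 bp
  [39,46): 7 bp
  [46,53): 7 bp
  [53,55): 2 bp
  [55,67): 12 bp
  [67,82): 15 bp
  [82,93): 11 bp
  [93,103): 10 bp
  [103,109): 6 bp
  [109,116): 7 bp

[2,5,6,6,7,7,7,9,9,10,10,11,12,15]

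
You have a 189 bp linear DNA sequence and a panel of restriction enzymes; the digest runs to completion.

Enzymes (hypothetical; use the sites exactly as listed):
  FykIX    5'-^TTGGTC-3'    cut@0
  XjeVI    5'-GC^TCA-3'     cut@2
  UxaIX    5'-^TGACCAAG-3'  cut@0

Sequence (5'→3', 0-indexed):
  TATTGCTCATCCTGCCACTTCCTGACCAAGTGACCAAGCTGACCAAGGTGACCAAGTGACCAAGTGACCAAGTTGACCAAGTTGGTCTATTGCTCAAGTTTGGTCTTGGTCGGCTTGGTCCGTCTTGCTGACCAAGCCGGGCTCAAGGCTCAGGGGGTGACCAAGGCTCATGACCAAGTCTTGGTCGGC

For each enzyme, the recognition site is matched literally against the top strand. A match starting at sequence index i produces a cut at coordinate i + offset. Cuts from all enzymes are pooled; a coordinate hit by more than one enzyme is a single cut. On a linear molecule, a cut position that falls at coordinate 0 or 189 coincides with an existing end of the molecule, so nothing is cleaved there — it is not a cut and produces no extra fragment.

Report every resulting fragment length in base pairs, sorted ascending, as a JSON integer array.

[3,6,6,6,7,8,8,8,8,8,9,9,9,9,9,10,10,12,14,14,16]

Scan for sites:
  FykIX (TTGGTC, off=0): starts [81, 99, 105, 114, 180] → cuts [81, 99, 105, 114, 180]
  XjeVI (GCTCA, off=2): starts [4, 91, 140, 147, 165] → cuts [6, 93, 142, 149, 167]
  UxaIX (TGACCAAG, off=0): starts [22, 30, 39, 48, 56, 64, 73, 128, 157, 170] → cuts [22, 30, 39, 48, 56, 64, 73, 128, 157, 170]

All cut coordinates (distinct, sorted): [6, 22, 30, 39, 48, 56, 64, 73, 81, 93, 99, 105, 114, 128, 142, 149, 157, 167, 170, 180]

Fragment lengths:
  [0,6): 6 bp
  [6,22): 16 bp
  [22,30): 8 bp
  [30,39): 9 bp
  [39,48): 9 bp
  [48,56): 8 bp
  [56,64): 8 bp
  [64,73): 9 bp
  [73,81): 8 bp
  [81,93): 12 bp
  [93,99): 6 bp
  [99,105): 6 bp
  [105,114): 9 bp
  [114,128): 14 bp
  [128,142): 14 bp
  [142,149): 7 bp
  [149,157): 8 bp
  [157,167): 10 bp
  [167,170): 3 bp
  [170,180): 10 bp
  [180,189): 9 bp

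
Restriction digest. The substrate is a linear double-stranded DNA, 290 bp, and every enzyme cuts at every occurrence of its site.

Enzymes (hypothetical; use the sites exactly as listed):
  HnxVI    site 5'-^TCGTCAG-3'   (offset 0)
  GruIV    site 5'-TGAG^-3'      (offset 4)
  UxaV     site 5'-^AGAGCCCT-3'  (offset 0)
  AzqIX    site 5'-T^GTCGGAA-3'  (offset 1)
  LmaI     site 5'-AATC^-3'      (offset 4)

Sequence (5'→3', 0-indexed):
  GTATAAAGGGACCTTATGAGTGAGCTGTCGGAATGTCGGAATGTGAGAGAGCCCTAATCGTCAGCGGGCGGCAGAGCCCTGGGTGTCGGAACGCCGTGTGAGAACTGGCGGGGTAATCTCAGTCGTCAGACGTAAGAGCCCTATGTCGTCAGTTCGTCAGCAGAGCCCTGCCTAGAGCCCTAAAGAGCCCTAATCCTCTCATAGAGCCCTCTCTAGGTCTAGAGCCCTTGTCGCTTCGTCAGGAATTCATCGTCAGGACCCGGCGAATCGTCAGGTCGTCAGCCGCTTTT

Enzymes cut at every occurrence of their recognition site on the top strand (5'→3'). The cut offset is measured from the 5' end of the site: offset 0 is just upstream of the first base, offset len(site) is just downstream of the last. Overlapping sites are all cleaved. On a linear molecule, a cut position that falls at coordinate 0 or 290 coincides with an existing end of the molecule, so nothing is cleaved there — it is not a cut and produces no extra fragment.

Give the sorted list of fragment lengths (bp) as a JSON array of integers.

Per-enzyme occurrences:
  HnxVI TCGTCAG/0: at [57, 122, 145, 153, 235, 249, 267, 275] ⇒ [57, 122, 145, 153, 235, 249, 267, 275]
  GruIV TGAG/4: at [16, 20, 43, 98] ⇒ [20, 24, 47, 102]
  UxaV AGAGCCCT/0: at [47, 72, 134, 161, 173, 183, 202, 220] ⇒ [47, 72, 134, 161, 173, 183, 202, 220]
  AzqIX TGTCGGAA/1: at [25, 33, 83] ⇒ [26, 34, 84]
  LmaI AATC/4: at [55, 114, 191, 265] ⇒ [59, 118, 195, 269]

All cut coordinates (distinct, sorted): [20, 24, 26, 34, 47, 57, 59, 72, 84, 102, 118, 122, 134, 145, 153, 161, 173, 183, 195, 202, 220, 235, 249, 267, 269, 275]

Fragments:
  [0,20): 20 bp
  [20,24): 4 bp
  [24,26): 2 bp
  [26,34): 8 bp
  [34,47): 13 bp
  [47,57): 10 bp
  [57,59): 2 bp
  [59,72): 13 bp
  [72,84): 12 bp
  [84,102): 18 bp
  [102,118): 16 bp
  [118,122): 4 bp
  [122,134): 12 bp
  [134,145): 11 bp
  [145,153): 8 bp
  [153,161): 8 bp
  [161,173): 12 bp
  [173,183): 10 bp
  [183,195): 12 bp
  [195,202): 7 bp
  [202,220): 18 bp
  [220,235): 15 bp
  [235,249): 14 bp
  [249,267): 18 bp
  [267,269): 2 bp
  [269,275): 6 bp
  [275,290): 15 bp

[2,2,2,4,4,6,7,8,8,8,10,10,11,12,12,12,12,13,13,14,15,15,16,18,18,18,20]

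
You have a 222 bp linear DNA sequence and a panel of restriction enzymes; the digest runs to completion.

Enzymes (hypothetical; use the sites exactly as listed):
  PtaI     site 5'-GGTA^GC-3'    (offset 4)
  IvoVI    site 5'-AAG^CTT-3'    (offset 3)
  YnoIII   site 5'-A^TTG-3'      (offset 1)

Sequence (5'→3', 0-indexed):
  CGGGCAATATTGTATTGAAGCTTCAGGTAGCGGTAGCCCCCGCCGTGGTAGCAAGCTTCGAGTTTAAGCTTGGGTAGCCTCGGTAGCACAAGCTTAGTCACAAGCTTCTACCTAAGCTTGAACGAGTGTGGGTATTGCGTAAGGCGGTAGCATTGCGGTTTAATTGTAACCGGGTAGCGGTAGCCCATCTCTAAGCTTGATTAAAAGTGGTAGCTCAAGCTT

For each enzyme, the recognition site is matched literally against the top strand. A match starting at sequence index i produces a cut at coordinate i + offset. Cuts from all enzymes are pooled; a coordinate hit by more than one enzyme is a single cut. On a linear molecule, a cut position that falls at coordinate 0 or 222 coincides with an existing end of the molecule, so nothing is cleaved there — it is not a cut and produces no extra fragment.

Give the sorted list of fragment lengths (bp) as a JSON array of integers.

[3,3,5,5,6,6,6,7,7,8,9,9,9,11,12,12,13,13,13,15,15,17,18]

Site scan:
  PtaI GGTAGC/4: at [25, 31, 46, 72, 81, 145, 172, 178, 208] ⇒ [29, 35, 50, 76, 85, 149, 176, 182, 212]
  IvoVI AAGCTT/3: at [17, 52, 65, 89, 101, 113, 192, 216] ⇒ [20, 55, 68, 92, 104, 116, 195, 219]
  YnoIII ATTG/1: at [8, 13, 133, 151, 162] ⇒ [9, 14, 134, 152, 163]

All cut coordinates (distinct, sorted): [9, 14, 20, 29, 35, 50, 55, 68, 76, 85, 92, 104, 116, 134, 149, 152, 163, 176, 182, 195, 212, 219]

Fragments:
  [0,9): 9 bp
  [9,14): 5 bp
  [14,20): 6 bp
  [20,29): 9 bp
  [29,35): 6 bp
  [35,50): 15 bp
  [50,55): 5 bp
  [55,68): 13 bp
  [68,76): 8 bp
  [76,85): 9 bp
  [85,92): 7 bp
  [92,104): 12 bp
  [104,116): 12 bp
  [116,134): 18 bp
  [134,149): 15 bp
  [149,152): 3 bp
  [152,163): 11 bp
  [163,176): 13 bp
  [176,182): 6 bp
  [182,195): 13 bp
  [195,212): 17 bp
  [212,219): 7 bp
  [219,222): 3 bp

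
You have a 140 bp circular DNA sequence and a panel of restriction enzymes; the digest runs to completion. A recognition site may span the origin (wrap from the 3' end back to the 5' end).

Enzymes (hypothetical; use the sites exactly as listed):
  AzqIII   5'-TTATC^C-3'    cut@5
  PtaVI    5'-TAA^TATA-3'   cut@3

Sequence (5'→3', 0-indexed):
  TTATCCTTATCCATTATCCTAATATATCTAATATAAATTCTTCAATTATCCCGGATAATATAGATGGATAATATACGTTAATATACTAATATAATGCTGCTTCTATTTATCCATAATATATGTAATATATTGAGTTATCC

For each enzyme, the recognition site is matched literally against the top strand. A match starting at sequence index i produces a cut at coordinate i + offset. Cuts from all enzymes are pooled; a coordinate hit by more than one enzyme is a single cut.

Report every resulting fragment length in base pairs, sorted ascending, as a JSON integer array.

[4,5,6,6,7,8,8,9,9,10,13,14,19,22]

Site scan:
  AzqIII TTATCC/5: at [0, 6, 13, 45, 106, 134] ⇒ [5, 11, 18, 50, 111, 139]
  PtaVI TAATATA/3: at [19, 28, 55, 68, 78, 86, 113, 122] ⇒ [22, 31, 58, 71, 81, 89, 116, 125]

All cut coordinates (distinct, sorted): [5, 11, 18, 22, 31, 50, 58, 71, 81, 89, 111, 116, 125, 139]

Fragments:
  5→11: 6 bp
  11→18: 7 bp
  18→22: 4 bp
  22→31: 9 bp
  31→50: 19 bp
  50→58: 8 bp
  58→71: 13 bp
  71→81: 10 bp
  81→89: 8 bp
  89→111: 22 bp
  111→116: 5 bp
  116→125: 9 bp
  125→139: 14 bp
  139→5 (wrap): 140-139+5 = 6 bp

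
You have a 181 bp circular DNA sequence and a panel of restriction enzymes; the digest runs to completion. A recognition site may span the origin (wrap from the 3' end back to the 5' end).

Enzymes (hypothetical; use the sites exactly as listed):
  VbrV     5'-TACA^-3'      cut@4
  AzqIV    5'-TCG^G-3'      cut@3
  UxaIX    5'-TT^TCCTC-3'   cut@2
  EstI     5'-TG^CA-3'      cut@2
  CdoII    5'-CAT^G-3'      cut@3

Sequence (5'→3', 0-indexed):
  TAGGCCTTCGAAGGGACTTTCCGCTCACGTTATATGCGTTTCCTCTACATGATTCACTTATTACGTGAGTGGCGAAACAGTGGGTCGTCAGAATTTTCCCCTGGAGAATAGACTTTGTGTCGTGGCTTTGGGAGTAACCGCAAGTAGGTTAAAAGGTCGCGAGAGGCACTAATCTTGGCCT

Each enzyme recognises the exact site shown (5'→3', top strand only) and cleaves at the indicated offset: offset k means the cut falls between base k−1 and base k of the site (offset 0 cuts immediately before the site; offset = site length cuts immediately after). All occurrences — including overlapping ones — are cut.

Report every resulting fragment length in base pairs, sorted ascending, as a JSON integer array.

[1,9,171]

Scan for sites:
  VbrV TACA/4: at [45] ⇒ [49]
  AzqIV (TCGG, off=3): no sites
  UxaIX TTTCCTC/2: at [38] ⇒ [40]
  EstI (TGCA, off=2): no sites
  CdoII CATG/3: at [47] ⇒ [50]

Pooled cuts: [40, 49, 50]

Fragments:
  40→49: 9 bp
  49→50: 1 bp
  50→40 (wrap): 181-50+40 = 171 bp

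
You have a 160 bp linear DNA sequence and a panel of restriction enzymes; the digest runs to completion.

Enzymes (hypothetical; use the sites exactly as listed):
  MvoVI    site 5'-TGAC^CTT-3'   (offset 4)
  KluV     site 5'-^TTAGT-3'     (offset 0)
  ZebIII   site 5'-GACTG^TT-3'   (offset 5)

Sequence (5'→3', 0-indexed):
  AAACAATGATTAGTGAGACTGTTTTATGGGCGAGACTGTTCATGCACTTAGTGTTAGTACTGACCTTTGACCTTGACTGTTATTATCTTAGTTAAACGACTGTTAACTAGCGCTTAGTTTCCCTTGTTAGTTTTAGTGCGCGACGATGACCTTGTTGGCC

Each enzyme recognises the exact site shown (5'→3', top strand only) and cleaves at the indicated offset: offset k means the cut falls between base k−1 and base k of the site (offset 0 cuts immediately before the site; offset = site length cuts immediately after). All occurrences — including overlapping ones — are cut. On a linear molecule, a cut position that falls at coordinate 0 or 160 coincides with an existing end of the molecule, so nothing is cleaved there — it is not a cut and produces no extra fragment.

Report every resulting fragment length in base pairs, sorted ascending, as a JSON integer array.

Scan for sites:
  MvoVI (TGACCTT, off=4): starts [60, 67, 146] → cuts [64, 71, 150]
  KluV (TTAGT, off=0): starts [9, 47, 53, 87, 113, 126, 132] → cuts [9, 47, 53, 87, 113, 126, 132]
  ZebIII (GACTGTT, off=5): starts [16, 33, 74, 97] → cuts [21, 38, 79, 102]

All cut coordinates (distinct, sorted): [9, 21, 38, 47, 53, 64, 71, 79, 87, 102, 113, 126, 132, 150]

Fragments:
  [0,9): 9 bp
  [9,21): 12 bp
  [21,38): 17 bp
  [38,47): 9 bp
  [47,53): 6 bp
  [53,64): 11 bp
  [64,71): 7 bp
  [71,79): 8 bp
  [79,87): 8 bp
  [87,102): 15 bp
  [102,113): 11 bp
  [113,126): 13 bp
  [126,132): 6 bp
  [132,150): 18 bp
  [150,160): 10 bp

[6,6,7,8,8,9,9,10,11,11,12,13,15,17,18]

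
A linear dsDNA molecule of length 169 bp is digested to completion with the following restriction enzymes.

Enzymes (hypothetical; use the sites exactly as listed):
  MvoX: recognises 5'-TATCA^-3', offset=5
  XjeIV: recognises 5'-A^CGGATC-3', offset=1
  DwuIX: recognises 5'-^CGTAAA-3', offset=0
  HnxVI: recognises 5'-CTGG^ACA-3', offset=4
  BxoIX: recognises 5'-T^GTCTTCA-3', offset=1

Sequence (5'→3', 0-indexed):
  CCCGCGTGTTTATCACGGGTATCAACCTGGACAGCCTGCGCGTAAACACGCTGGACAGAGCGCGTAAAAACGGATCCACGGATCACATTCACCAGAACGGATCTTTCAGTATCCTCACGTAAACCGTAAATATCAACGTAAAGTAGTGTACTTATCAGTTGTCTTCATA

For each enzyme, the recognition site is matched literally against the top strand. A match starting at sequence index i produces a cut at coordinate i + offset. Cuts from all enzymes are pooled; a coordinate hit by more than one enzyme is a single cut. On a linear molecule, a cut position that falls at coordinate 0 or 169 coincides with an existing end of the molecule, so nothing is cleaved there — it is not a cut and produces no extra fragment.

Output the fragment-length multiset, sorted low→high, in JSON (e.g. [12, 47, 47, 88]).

[1,3,6,7,8,8,8,9,9,10,11,14,15,19,20,21]

Scan for sites:
  MvoX TATCA/5: at [10, 19, 130, 152] ⇒ [15, 24, 135, 157]
  XjeIV ACGGATC/1: at [69, 77, 96] ⇒ [70, 78, 97]
  DwuIX CGTAAA/0: at [40, 62, 117, 124, 136] ⇒ [40, 62, 117, 124, 136]
  HnxVI CTGGACA/4: at [26, 50] ⇒ [30, 54]
  BxoIX TGTCTTCA/1: at [159] ⇒ [160]

All cut coordinates (distinct, sorted): [15, 24, 30, 40, 54, 62, 70, 78, 97, 117, 124, 135, 136, 157, 160]

Fragments:
  [0,15): 15 bp
  [15,24): 9 bp
  [24,30): 6 bp
  [30,40): 10 bp
  [40,54): 14 bp
  [54,62): 8 bp
  [62,70): 8 bp
  [70,78): 8 bp
  [78,97): 19 bp
  [97,117): 20 bp
  [117,124): 7 bp
  [124,135): 11 bp
  [135,136): 1 bp
  [136,157): 21 bp
  [157,160): 3 bp
  [160,169): 9 bp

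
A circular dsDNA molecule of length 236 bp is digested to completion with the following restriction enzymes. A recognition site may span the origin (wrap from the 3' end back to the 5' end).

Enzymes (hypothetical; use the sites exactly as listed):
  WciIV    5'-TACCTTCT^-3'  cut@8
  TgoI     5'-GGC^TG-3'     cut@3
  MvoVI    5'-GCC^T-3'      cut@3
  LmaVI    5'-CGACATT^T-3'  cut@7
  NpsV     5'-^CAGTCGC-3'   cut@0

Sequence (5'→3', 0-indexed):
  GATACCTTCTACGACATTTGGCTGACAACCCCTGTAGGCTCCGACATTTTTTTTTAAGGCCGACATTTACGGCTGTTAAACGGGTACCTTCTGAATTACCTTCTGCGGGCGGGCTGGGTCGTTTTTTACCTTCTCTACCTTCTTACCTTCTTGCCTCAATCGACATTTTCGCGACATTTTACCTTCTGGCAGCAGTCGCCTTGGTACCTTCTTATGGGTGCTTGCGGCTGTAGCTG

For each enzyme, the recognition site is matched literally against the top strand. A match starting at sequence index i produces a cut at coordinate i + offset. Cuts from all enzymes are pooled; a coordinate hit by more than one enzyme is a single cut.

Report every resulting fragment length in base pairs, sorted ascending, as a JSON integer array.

[4,4,5,6,8,8,8,9,9,10,11,12,12,12,16,18,19,19,20,26]

Scan for sites:
  WciIV TACCTTCT/8: at [2, 84, 96, 126, 135, 143, 179, 204] ⇒ [10, 92, 104, 134, 143, 151, 187, 212]
  TgoI GGCTG/3: at [19, 70, 111, 225] ⇒ [22, 73, 114, 228]
  MvoVI GCCT/3: at [152, 197] ⇒ [155, 200]
  LmaVI CGACATTT/7: at [11, 41, 60, 160, 171] ⇒ [18, 48, 67, 167, 178]
  NpsV CAGTCGC/0: at [192] ⇒ [192]

Pooled cuts: [10, 18, 22, 48, 67, 73, 92, 104, 114, 134, 143, 151, 155, 167, 178, 187, 192, 200, 212, 228]

Fragment lengths:
  10→18: 8 bp
  18→22: 4 bp
  22→48: 26 bp
  48→67: 19 bp
  67→73: 6 bp
  73→92: 19 bp
  92→104: 12 bp
  104→114: 10 bp
  114→134: 20 bp
  134→143: 9 bp
  143→151: 8 bp
  151→155: 4 bp
  155→167: 12 bp
  167→178: 11 bp
  178→187: 9 bp
  187→192: 5 bp
  192→200: 8 bp
  200→212: 12 bp
  212→228: 16 bp
  228→10 (wrap): 236-228+10 = 18 bp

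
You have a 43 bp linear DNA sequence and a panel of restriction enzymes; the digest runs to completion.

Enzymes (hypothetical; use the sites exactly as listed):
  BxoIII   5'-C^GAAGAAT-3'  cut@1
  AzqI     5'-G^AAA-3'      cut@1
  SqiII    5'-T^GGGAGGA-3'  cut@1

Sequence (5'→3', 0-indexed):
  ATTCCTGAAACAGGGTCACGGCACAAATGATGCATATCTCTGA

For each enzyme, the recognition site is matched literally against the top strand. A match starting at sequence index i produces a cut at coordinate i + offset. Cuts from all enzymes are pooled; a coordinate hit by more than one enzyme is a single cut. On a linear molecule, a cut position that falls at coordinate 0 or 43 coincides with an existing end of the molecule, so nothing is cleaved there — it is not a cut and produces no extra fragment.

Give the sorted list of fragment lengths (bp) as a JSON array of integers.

Site scan:
  BxoIII (CGAAGAAT, off=1): no sites
  AzqI GAAA/1: at [6] ⇒ [7]
  SqiII (TGGGAGGA, off=1): no sites

Pooled cuts: [7]

Fragment lengths:
  [0,7): 7 bp
  [7,43): 36 bp

[7,36]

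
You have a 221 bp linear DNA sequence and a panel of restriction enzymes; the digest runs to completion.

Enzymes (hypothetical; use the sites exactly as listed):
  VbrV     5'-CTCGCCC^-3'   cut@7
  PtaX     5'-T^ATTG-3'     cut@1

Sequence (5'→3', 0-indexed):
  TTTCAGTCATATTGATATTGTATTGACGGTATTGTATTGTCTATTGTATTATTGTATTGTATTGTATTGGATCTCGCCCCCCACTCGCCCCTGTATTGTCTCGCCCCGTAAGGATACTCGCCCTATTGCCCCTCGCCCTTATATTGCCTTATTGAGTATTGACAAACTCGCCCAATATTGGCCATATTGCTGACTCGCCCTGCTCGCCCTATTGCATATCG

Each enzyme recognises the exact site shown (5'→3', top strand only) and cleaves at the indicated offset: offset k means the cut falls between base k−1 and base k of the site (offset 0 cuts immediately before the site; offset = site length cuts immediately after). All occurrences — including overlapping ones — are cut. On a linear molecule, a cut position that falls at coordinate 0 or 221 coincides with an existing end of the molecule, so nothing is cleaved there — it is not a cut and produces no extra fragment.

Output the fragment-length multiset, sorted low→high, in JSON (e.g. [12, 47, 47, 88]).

Per-enzyme occurrences:
  VbrV CTCGCCC/7: at [72, 83, 99, 116, 131, 166, 193, 202] ⇒ [79, 90, 106, 123, 138, 173, 200, 209]
  PtaX TATTG/1: at [9, 15, 20, 29, 34, 41, 49, 54, 59, 64, 93, 123, 141, 149, 156, 175, 184, 209] ⇒ [10, 16, 21, 30, 35, 42, 50, 55, 60, 65, 94, 124, 142, 150, 157, 176, 185, 210]

Pooled cuts: [10, 16, 21, 30, 35, 42, 50, 55, 60, 65, 79, 90, 94, 106, 123, 124, 138, 142, 150, 157, 173, 176, 185, 200, 209, 210]

Fragment lengths:
  [0,10): 10 bp
  [10,16): 6 bp
  [16,21): 5 bp
  [21,30): 9 bp
  [30,35): 5 bp
  [35,42): 7 bp
  [42,50): 8 bp
  [50,55): 5 bp
  [55,60): 5 bp
  [60,65): 5 bp
  [65,79): 14 bp
  [79,90): 11 bp
  [90,94): 4 bp
  [94,106): 12 bp
  [106,123): 17 bp
  [123,124): 1 bp
  [124,138): 14 bp
  [138,142): 4 bp
  [142,150): 8 bp
  [150,157): 7 bp
  [157,173): 16 bp
  [173,176): 3 bp
  [176,185): 9 bp
  [185,200): 15 bp
  [200,209): 9 bp
  [209,210): 1 bp
  [210,221): 11 bp

[1,1,3,4,4,5,5,5,5,5,6,7,7,8,8,9,9,9,10,11,11,12,14,14,15,16,17]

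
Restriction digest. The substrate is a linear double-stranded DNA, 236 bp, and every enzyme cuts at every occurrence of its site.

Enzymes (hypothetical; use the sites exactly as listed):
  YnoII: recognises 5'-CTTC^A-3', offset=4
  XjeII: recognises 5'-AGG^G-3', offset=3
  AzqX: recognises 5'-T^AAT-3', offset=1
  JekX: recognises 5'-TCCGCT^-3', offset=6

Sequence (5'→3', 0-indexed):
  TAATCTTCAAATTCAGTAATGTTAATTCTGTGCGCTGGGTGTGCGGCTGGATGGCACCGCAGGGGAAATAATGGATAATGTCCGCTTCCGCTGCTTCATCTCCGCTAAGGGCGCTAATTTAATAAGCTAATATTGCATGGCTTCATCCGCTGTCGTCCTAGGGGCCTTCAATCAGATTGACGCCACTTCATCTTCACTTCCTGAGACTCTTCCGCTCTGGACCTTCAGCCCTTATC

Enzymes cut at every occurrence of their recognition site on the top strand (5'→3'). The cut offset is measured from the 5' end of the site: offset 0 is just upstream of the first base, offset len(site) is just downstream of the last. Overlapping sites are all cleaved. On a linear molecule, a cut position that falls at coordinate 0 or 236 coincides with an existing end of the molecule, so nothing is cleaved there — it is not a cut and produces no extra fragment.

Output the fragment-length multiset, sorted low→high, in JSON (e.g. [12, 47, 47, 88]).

Scan for sites:
  YnoII (CTTCA, off=4): starts [4, 93, 140, 165, 185, 191, 222] → cuts [8, 97, 144, 169, 189, 195, 226]
  XjeII (AGGG, off=3): starts [60, 107, 159] → cuts [63, 110, 162]
  AzqX (TAAT, off=1): starts [0, 16, 22, 68, 75, 114, 119, 127] → cuts [1, 17, 23, 69, 76, 115, 120, 128]
  JekX (TCCGCT, off=6): starts [80, 86, 100, 145, 210] → cuts [86, 92, 106, 151, 216]

All cut coordinates (distinct, sorted): [1, 8, 17, 23, 63, 69, 76, 86, 92, 97, 106, 110, 115, 120, 128, 144, 151, 162, 169, 189, 195, 216, 226]

Fragment lengths:
  [0,1): 1 bp
  [1,8): 7 bp
  [8,17): 9 bp
  [17,23): 6 bp
  [23,63): 40 bp
  [63,69): 6 bp
  [69,76): 7 bp
  [76,86): 10 bp
  [86,92): 6 bp
  [92,97): 5 bp
  [97,106): 9 bp
  [106,110): 4 bp
  [110,115): 5 bp
  [115,120): 5 bp
  [120,128): 8 bp
  [128,144): 16 bp
  [144,151): 7 bp
  [151,162): 11 bp
  [162,169): 7 bp
  [169,189): 20 bp
  [189,195): 6 bp
  [195,216): 21 bp
  [216,226): 10 bp
  [226,236): 10 bp

[1,4,5,5,5,6,6,6,6,7,7,7,7,8,9,9,10,10,10,11,16,20,21,40]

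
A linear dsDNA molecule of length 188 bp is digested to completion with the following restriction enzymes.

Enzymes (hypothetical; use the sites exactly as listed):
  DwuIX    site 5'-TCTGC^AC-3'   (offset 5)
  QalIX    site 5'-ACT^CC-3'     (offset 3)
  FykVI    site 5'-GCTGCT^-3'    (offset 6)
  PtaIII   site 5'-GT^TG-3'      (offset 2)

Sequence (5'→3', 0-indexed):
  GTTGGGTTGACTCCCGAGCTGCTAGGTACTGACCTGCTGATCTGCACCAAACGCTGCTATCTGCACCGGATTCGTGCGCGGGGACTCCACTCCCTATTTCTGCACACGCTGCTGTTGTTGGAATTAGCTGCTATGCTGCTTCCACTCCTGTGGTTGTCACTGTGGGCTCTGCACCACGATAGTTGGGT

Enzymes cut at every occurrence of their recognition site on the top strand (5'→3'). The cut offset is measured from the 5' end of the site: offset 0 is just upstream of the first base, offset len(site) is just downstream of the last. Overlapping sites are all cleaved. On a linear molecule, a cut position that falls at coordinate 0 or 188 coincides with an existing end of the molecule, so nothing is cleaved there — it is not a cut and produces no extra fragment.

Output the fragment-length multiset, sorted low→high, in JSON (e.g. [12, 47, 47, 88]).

[2,2,3,5,5,5,5,6,6,8,8,10,11,11,12,13,14,18,22,22]

Scan for sites:
  DwuIX (TCTGCAC, off=5): starts [40, 59, 98, 167] → cuts [45, 64, 103, 172]
  QalIX (ACTCC, off=3): starts [9, 83, 88, 143] → cuts [12, 86, 91, 146]
  FykVI (GCTGCT, off=6): starts [17, 52, 107, 126, 134] → cuts [23, 58, 113, 132, 140]
  PtaIII (GTTG, off=2): starts [0, 5, 113, 116, 152, 181] → cuts [2, 7, 115, 118, 154, 183]

All cut coordinates (distinct, sorted): [2, 7, 12, 23, 45, 58, 64, 86, 91, 103, 113, 115, 118, 132, 140, 146, 154, 172, 183]

Fragment lengths:
  [0,2): 2 bp
  [2,7): 5 bp
  [7,12): 5 bp
  [12,23): 11 bp
  [23,45): 22 bp
  [45,58): 13 bp
  [58,64): 6 bp
  [64,86): 22 bp
  [86,91): 5 bp
  [91,103): 12 bp
  [103,113): 10 bp
  [113,115): 2 bp
  [115,118): 3 bp
  [118,132): 14 bp
  [132,140): 8 bp
  [140,146): 6 bp
  [146,154): 8 bp
  [154,172): 18 bp
  [172,183): 11 bp
  [183,188): 5 bp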